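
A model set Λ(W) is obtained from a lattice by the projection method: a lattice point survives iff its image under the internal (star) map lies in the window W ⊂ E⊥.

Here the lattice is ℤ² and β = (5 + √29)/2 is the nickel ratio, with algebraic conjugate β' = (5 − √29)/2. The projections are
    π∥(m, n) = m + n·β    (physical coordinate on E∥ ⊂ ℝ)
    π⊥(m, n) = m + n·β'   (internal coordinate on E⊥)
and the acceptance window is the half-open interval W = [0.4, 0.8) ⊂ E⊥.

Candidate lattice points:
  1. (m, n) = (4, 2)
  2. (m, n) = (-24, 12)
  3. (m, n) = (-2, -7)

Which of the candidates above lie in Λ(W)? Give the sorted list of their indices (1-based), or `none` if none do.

none

Numerically β ≈ 5.192582 and β' = −1/β ≈ -0.192582.
candidate 1: (m,n)=(4,2) → π∥ = 4+2·β ≈ 14.385165, π⊥ = 4+2·β' ≈ 3.614835 ∉ [0.4, 0.8) ⇒ out
candidate 2: (m,n)=(-24,12) → π∥ = -24+12·β ≈ 38.310989, π⊥ = -24+12·β' ≈ -26.310989 ∉ [0.4, 0.8) ⇒ out
candidate 3: (m,n)=(-2,-7) → π∥ = -2-7·β ≈ -38.348077, π⊥ = -2-7·β' ≈ -0.651923 ∉ [0.4, 0.8) ⇒ out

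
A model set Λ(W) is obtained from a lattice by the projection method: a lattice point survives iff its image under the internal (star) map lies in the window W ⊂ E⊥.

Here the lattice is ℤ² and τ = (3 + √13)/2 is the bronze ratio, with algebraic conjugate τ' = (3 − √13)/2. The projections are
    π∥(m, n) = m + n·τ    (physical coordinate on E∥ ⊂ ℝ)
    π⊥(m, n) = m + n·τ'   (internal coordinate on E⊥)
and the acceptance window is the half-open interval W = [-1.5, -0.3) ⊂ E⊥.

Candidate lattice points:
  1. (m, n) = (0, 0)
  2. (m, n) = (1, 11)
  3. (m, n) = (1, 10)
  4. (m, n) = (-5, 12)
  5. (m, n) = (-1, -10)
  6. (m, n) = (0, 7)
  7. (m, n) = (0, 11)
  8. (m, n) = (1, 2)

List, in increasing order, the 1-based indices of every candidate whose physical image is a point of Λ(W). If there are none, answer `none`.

none

τ' = (3−√13)/2 ≈ -0.30278.
#1 (0,0): internal coord 0 + (0)·τ' = +0.00000; +0.00000 ∉ [-1.5, -0.3) → out
#2 (1,11): internal coord 1 + (11)·τ' = -2.33053; -2.33053 ∉ [-1.5, -0.3) → out
#3 (1,10): internal coord 1 + (10)·τ' = -2.02776; -2.02776 ∉ [-1.5, -0.3) → out
#4 (-5,12): internal coord -5 + (12)·τ' = -8.63331; -8.63331 ∉ [-1.5, -0.3) → out
#5 (-1,-10): internal coord -1 + (-10)·τ' = +2.02776; +2.02776 ∉ [-1.5, -0.3) → out
#6 (0,7): internal coord 0 + (7)·τ' = -2.11943; -2.11943 ∉ [-1.5, -0.3) → out
#7 (0,11): internal coord 0 + (11)·τ' = -3.33053; -3.33053 ∉ [-1.5, -0.3) → out
#8 (1,2): internal coord 1 + (2)·τ' = +0.39445; +0.39445 ∉ [-1.5, -0.3) → out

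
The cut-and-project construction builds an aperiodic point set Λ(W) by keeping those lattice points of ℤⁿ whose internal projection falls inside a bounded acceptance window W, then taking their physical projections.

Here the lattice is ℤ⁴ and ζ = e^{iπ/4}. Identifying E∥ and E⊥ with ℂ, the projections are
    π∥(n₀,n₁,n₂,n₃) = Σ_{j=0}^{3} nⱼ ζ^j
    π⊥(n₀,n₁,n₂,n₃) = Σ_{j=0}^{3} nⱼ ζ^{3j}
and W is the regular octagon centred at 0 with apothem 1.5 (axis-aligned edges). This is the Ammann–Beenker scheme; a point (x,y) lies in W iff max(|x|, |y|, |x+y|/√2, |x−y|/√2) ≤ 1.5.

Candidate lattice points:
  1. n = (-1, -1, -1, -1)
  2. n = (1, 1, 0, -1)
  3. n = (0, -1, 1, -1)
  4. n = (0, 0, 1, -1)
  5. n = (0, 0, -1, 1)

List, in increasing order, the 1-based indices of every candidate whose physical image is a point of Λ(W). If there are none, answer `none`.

1, 2

π⊥(n) = n₀ + n₁ζ³ + n₂ζ⁶ + n₃ζ⁹ where ζ = e^{iπ/4}.
candidate 1: n = (-1, -1, -1, -1) → π⊥ ≈ (-1.00000, -0.41421); max(|x|,|y|,|x±y|/√2) = 1.00000 ≤ 1.5 ⇒ ∈ W
candidate 2: n = (1, 1, 0, -1) → π⊥ ≈ (-0.41421, +0.00000); max(|x|,|y|,|x±y|/√2) = 0.41421 ≤ 1.5 ⇒ ∈ W
candidate 3: n = (0, -1, 1, -1) → π⊥ ≈ (+0.00000, -2.41421); max(|x|,|y|,|x±y|/√2) = 2.41421 > 1.5 ⇒ ∉ W
candidate 4: n = (0, 0, 1, -1) → π⊥ ≈ (-0.70711, -1.70711); max(|x|,|y|,|x±y|/√2) = 1.70711 > 1.5 ⇒ ∉ W
candidate 5: n = (0, 0, -1, 1) → π⊥ ≈ (+0.70711, +1.70711); max(|x|,|y|,|x±y|/√2) = 1.70711 > 1.5 ⇒ ∉ W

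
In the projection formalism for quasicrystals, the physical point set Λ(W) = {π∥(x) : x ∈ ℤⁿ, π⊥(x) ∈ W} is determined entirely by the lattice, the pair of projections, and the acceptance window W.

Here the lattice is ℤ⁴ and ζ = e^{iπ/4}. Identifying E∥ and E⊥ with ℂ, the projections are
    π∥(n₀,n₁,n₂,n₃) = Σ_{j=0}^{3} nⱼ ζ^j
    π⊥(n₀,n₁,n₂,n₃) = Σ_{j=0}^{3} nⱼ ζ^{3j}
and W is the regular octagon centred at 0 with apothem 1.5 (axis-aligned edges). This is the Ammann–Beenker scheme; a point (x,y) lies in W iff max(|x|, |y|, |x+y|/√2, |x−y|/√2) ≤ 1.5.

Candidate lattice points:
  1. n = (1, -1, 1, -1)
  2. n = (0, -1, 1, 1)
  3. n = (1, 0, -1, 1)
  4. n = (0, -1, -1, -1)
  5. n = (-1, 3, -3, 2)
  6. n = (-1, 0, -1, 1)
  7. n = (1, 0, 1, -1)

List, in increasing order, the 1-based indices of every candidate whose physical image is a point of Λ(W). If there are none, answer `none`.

With ζ = e^{iπ/4} the internal vectors are ζ^0,ζ^3,ζ^6,ζ^9.
#1 (1, -1, 1, -1): internal (1.000000, -2.414214); octagon support 2.414214 vs apothem 1.5 → ∉ W
#2 (0, -1, 1, 1): internal (1.414214, -1.000000); octagon support 1.707107 vs apothem 1.5 → ∉ W
#3 (1, 0, -1, 1): internal (1.707107, 1.707107); octagon support 2.414214 vs apothem 1.5 → ∉ W
#4 (0, -1, -1, -1): internal (0.000000, -0.414214); octagon support 0.414214 vs apothem 1.5 → ∈ W
#5 (-1, 3, -3, 2): internal (-1.707107, 6.535534); octagon support 6.535534 vs apothem 1.5 → ∉ W
#6 (-1, 0, -1, 1): internal (-0.292893, 1.707107); octagon support 1.707107 vs apothem 1.5 → ∉ W
#7 (1, 0, 1, -1): internal (0.292893, -1.707107); octagon support 1.707107 vs apothem 1.5 → ∉ W

4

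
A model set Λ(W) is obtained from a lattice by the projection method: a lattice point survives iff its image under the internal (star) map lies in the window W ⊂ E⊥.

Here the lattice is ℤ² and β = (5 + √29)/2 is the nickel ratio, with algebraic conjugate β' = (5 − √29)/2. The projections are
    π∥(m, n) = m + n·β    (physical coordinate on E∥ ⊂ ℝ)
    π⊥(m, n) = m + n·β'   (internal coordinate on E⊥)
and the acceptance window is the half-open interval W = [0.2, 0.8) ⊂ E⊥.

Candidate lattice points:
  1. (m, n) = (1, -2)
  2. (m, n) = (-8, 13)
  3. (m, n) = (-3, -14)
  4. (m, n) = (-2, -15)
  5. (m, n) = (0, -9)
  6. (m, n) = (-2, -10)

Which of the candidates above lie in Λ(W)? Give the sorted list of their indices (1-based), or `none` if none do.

none

Compute β' = (5−√29)/2 = -0.192582, so π⊥(m,n) = m -0.192582·n.
#1 (1,-2): internal coord 1 + (-2)·β' = +1.385165; +1.385165 ∉ [0.2, 0.8) → out
#2 (-8,13): internal coord -8 + (13)·β' = -10.503571; -10.503571 ∉ [0.2, 0.8) → out
#3 (-3,-14): internal coord -3 + (-14)·β' = -0.303846; -0.303846 ∉ [0.2, 0.8) → out
#4 (-2,-15): internal coord -2 + (-15)·β' = +0.888736; +0.888736 ∉ [0.2, 0.8) → out
#5 (0,-9): internal coord 0 + (-9)·β' = +1.733242; +1.733242 ∉ [0.2, 0.8) → out
#6 (-2,-10): internal coord -2 + (-10)·β' = -0.074176; -0.074176 ∉ [0.2, 0.8) → out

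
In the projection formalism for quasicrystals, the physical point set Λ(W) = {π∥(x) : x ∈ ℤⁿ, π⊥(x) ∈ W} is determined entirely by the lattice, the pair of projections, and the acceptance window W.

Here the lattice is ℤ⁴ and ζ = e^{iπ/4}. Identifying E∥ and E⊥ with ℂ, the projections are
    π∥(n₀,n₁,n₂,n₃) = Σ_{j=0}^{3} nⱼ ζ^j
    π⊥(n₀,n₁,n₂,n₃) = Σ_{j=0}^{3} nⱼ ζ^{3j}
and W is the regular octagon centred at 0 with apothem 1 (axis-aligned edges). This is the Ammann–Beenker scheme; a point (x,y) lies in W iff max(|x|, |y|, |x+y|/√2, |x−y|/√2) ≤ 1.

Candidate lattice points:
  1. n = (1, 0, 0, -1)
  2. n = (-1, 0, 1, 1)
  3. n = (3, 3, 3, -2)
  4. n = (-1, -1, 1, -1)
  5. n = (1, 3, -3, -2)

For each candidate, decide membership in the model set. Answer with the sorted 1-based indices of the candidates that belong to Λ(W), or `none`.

With ζ = e^{iπ/4} the internal vectors are ζ^0,ζ^3,ζ^6,ζ^9.
candidate 1: n = (1, 0, 0, -1) → π⊥ ≈ (+0.292893, -0.707107); max(|x|,|y|,|x±y|/√2) = 0.707107 ≤ 1 ⇒ ∈ W
candidate 2: n = (-1, 0, 1, 1) → π⊥ ≈ (-0.292893, -0.292893); max(|x|,|y|,|x±y|/√2) = 0.414214 ≤ 1 ⇒ ∈ W
candidate 3: n = (3, 3, 3, -2) → π⊥ ≈ (-0.535534, -2.292893); max(|x|,|y|,|x±y|/√2) = 2.292893 > 1 ⇒ ∉ W
candidate 4: n = (-1, -1, 1, -1) → π⊥ ≈ (-1.000000, -2.414214); max(|x|,|y|,|x±y|/√2) = 2.414214 > 1 ⇒ ∉ W
candidate 5: n = (1, 3, -3, -2) → π⊥ ≈ (-2.535534, +3.707107); max(|x|,|y|,|x±y|/√2) = 4.414214 > 1 ⇒ ∉ W

1, 2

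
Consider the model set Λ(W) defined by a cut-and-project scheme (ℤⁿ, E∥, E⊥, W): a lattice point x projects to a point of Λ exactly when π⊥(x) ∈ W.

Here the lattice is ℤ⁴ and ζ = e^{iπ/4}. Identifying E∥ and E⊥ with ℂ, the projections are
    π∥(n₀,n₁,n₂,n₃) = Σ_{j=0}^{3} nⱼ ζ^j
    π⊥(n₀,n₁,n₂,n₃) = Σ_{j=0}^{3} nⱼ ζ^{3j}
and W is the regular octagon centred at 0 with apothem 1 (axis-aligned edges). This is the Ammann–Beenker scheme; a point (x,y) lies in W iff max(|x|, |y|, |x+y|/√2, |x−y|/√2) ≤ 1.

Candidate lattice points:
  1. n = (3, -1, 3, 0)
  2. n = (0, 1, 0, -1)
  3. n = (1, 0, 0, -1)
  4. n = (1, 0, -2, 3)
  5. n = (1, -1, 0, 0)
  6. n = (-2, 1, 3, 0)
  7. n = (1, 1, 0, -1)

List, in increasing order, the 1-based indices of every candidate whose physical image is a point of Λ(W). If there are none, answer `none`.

Internal map: ζ^{3j} for j=0..3 gives (1,0), (−√2/2,√2/2), (0,−1), (√2/2,√2/2).
candidate 1: n = (3, -1, 3, 0) → π⊥ ≈ (+3.70711, -3.70711); max(|x|,|y|,|x±y|/√2) = 5.24264 > 1 ⇒ ∉ W
candidate 2: n = (0, 1, 0, -1) → π⊥ ≈ (-1.41421, +0.00000); max(|x|,|y|,|x±y|/√2) = 1.41421 > 1 ⇒ ∉ W
candidate 3: n = (1, 0, 0, -1) → π⊥ ≈ (+0.29289, -0.70711); max(|x|,|y|,|x±y|/√2) = 0.70711 ≤ 1 ⇒ ∈ W
candidate 4: n = (1, 0, -2, 3) → π⊥ ≈ (+3.12132, +4.12132); max(|x|,|y|,|x±y|/√2) = 5.12132 > 1 ⇒ ∉ W
candidate 5: n = (1, -1, 0, 0) → π⊥ ≈ (+1.70711, -0.70711); max(|x|,|y|,|x±y|/√2) = 1.70711 > 1 ⇒ ∉ W
candidate 6: n = (-2, 1, 3, 0) → π⊥ ≈ (-2.70711, -2.29289); max(|x|,|y|,|x±y|/√2) = 3.53553 > 1 ⇒ ∉ W
candidate 7: n = (1, 1, 0, -1) → π⊥ ≈ (-0.41421, +0.00000); max(|x|,|y|,|x±y|/√2) = 0.41421 ≤ 1 ⇒ ∈ W

3, 7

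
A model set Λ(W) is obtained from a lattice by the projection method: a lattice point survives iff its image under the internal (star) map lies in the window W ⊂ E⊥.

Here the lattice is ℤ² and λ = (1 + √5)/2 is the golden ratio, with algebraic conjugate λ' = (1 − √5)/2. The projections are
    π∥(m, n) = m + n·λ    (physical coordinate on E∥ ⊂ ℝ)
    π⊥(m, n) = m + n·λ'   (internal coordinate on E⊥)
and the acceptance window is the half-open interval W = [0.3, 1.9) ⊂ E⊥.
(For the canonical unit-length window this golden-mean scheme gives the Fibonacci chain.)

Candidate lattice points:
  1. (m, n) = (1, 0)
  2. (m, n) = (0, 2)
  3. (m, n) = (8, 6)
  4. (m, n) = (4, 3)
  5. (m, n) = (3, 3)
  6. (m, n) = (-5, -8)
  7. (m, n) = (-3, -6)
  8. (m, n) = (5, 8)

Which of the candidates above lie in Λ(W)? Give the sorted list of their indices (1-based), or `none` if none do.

1, 5, 7

Compute λ' = (1−√5)/2 = -0.618034, so π⊥(m,n) = m -0.618034·n.
candidate 1: (m,n)=(1,0) → π∥ = 1+0·λ ≈ 1.000000, π⊥ = 1+0·λ' ≈ 1.000000 ∈ [0.3, 1.9) ⇒ IN Λ
candidate 2: (m,n)=(0,2) → π∥ = 0+2·λ ≈ 3.236068, π⊥ = 0+2·λ' ≈ -1.236068 ∉ [0.3, 1.9) ⇒ out
candidate 3: (m,n)=(8,6) → π∥ = 8+6·λ ≈ 17.708204, π⊥ = 8+6·λ' ≈ 4.291796 ∉ [0.3, 1.9) ⇒ out
candidate 4: (m,n)=(4,3) → π∥ = 4+3·λ ≈ 8.854102, π⊥ = 4+3·λ' ≈ 2.145898 ∉ [0.3, 1.9) ⇒ out
candidate 5: (m,n)=(3,3) → π∥ = 3+3·λ ≈ 7.854102, π⊥ = 3+3·λ' ≈ 1.145898 ∈ [0.3, 1.9) ⇒ IN Λ
candidate 6: (m,n)=(-5,-8) → π∥ = -5-8·λ ≈ -17.944272, π⊥ = -5-8·λ' ≈ -0.055728 ∉ [0.3, 1.9) ⇒ out
candidate 7: (m,n)=(-3,-6) → π∥ = -3-6·λ ≈ -12.708204, π⊥ = -3-6·λ' ≈ 0.708204 ∈ [0.3, 1.9) ⇒ IN Λ
candidate 8: (m,n)=(5,8) → π∥ = 5+8·λ ≈ 17.944272, π⊥ = 5+8·λ' ≈ 0.055728 ∉ [0.3, 1.9) ⇒ out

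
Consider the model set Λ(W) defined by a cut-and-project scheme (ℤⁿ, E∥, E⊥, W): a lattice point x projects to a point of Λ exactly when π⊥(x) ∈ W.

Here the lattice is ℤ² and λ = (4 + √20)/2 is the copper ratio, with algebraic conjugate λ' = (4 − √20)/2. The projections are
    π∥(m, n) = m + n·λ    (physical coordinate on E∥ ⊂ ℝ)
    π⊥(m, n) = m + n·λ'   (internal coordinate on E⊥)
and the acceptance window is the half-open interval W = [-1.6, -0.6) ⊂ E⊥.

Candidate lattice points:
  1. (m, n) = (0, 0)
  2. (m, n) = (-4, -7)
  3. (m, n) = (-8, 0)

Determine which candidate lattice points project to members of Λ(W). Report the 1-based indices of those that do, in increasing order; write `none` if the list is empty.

none

Compute λ' = (4−√20)/2 = -0.23607, so π⊥(m,n) = m -0.23607·n.
candidate 1: (m,n)=(0,0) → π∥ = 0+0·λ ≈ 0.00000, π⊥ = 0+0·λ' ≈ 0.00000 ∉ [-1.6, -0.6) ⇒ out
candidate 2: (m,n)=(-4,-7) → π∥ = -4-7·λ ≈ -33.65248, π⊥ = -4-7·λ' ≈ -2.34752 ∉ [-1.6, -0.6) ⇒ out
candidate 3: (m,n)=(-8,0) → π∥ = -8+0·λ ≈ -8.00000, π⊥ = -8+0·λ' ≈ -8.00000 ∉ [-1.6, -0.6) ⇒ out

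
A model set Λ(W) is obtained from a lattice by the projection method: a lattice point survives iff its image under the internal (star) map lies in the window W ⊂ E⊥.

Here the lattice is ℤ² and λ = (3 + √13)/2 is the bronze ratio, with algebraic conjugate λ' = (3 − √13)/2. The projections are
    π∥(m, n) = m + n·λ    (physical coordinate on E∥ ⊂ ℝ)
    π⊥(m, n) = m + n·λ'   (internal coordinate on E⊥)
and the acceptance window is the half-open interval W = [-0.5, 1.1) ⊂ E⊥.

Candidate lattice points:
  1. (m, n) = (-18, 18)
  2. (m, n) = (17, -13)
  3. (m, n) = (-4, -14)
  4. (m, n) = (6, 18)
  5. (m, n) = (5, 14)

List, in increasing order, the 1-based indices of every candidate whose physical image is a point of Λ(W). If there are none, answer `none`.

Numerically λ ≈ 3.302776 and λ' = −1/λ ≈ -0.302776.
#1 (-18,18): internal coord -18 + (18)·λ' = -23.449961; -23.449961 ∉ [-0.5, 1.1) → out
#2 (17,-13): internal coord 17 + (-13)·λ' = +20.936083; +20.936083 ∉ [-0.5, 1.1) → out
#3 (-4,-14): internal coord -4 + (-14)·λ' = +0.238859; +0.238859 ∈ [-0.5, 1.1) → IN Λ
#4 (6,18): internal coord 6 + (18)·λ' = +0.550039; +0.550039 ∈ [-0.5, 1.1) → IN Λ
#5 (5,14): internal coord 5 + (14)·λ' = +0.761141; +0.761141 ∈ [-0.5, 1.1) → IN Λ

3, 4, 5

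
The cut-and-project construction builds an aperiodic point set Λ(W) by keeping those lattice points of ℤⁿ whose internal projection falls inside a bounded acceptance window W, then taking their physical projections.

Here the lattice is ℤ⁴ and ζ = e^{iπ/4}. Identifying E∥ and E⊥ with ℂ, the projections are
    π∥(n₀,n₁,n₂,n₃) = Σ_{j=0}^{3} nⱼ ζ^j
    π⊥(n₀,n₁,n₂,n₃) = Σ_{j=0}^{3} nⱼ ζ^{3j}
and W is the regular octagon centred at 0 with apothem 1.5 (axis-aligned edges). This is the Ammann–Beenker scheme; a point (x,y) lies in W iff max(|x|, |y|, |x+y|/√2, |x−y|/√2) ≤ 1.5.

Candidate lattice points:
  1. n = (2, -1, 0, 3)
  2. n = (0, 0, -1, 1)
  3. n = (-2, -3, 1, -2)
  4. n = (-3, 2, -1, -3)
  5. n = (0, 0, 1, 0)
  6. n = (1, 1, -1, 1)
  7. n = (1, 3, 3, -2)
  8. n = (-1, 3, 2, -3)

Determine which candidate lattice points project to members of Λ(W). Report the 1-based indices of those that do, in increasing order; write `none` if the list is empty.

Internal map: ζ^{3j} for j=0..3 gives (1,0), (−√2/2,√2/2), (0,−1), (√2/2,√2/2).
#1 (2, -1, 0, 3): internal (4.828427, 1.414214); octagon support 4.828427 vs apothem 1.5 → ∉ W
#2 (0, 0, -1, 1): internal (0.707107, 1.707107); octagon support 1.707107 vs apothem 1.5 → ∉ W
#3 (-2, -3, 1, -2): internal (-1.292893, -4.535534); octagon support 4.535534 vs apothem 1.5 → ∉ W
#4 (-3, 2, -1, -3): internal (-6.535534, 0.292893); octagon support 6.535534 vs apothem 1.5 → ∉ W
#5 (0, 0, 1, 0): internal (0.000000, -1.000000); octagon support 1.000000 vs apothem 1.5 → ∈ W
#6 (1, 1, -1, 1): internal (1.000000, 2.414214); octagon support 2.414214 vs apothem 1.5 → ∉ W
#7 (1, 3, 3, -2): internal (-2.535534, -2.292893); octagon support 3.414214 vs apothem 1.5 → ∉ W
#8 (-1, 3, 2, -3): internal (-5.242641, -2.000000); octagon support 5.242641 vs apothem 1.5 → ∉ W

5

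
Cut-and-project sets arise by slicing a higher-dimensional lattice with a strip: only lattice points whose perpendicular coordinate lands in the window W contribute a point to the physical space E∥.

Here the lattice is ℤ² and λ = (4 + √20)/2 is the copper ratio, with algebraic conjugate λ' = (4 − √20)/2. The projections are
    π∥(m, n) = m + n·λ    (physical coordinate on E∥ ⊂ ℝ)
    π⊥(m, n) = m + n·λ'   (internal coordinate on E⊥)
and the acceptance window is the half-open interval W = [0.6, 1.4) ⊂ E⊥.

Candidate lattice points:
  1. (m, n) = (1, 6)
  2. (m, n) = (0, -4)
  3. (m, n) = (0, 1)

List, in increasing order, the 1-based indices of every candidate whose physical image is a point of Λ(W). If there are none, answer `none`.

2

Numerically λ ≈ 4.23607 and λ' = −1/λ ≈ -0.23607.
candidate 1: (m,n)=(1,6) → π∥ = 1+6·λ ≈ 26.41641, π⊥ = 1+6·λ' ≈ -0.41641 ∉ [0.6, 1.4) ⇒ out
candidate 2: (m,n)=(0,-4) → π∥ = 0-4·λ ≈ -16.94427, π⊥ = 0-4·λ' ≈ 0.94427 ∈ [0.6, 1.4) ⇒ IN Λ
candidate 3: (m,n)=(0,1) → π∥ = 0+1·λ ≈ 4.23607, π⊥ = 0+1·λ' ≈ -0.23607 ∉ [0.6, 1.4) ⇒ out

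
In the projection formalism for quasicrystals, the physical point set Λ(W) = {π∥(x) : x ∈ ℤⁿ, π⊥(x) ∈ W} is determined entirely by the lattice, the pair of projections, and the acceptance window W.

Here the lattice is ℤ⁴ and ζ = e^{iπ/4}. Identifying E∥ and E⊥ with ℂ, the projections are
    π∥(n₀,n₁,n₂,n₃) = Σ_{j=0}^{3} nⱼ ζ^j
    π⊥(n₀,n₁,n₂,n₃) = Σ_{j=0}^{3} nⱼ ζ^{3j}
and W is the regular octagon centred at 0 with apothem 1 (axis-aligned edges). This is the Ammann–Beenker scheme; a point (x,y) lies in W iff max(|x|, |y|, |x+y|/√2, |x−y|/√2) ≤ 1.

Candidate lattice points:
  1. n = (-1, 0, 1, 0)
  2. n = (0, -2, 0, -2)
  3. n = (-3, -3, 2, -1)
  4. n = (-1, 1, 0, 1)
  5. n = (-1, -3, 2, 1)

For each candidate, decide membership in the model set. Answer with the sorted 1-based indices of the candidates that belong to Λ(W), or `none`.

Internal map: ζ^{3j} for j=0..3 gives (1,0), (−√2/2,√2/2), (0,−1), (√2/2,√2/2).
candidate 1: n = (-1, 0, 1, 0) → π⊥ ≈ (-1.00000, -1.00000); max(|x|,|y|,|x±y|/√2) = 1.41421 > 1 ⇒ ∉ W
candidate 2: n = (0, -2, 0, -2) → π⊥ ≈ (+0.00000, -2.82843); max(|x|,|y|,|x±y|/√2) = 2.82843 > 1 ⇒ ∉ W
candidate 3: n = (-3, -3, 2, -1) → π⊥ ≈ (-1.58579, -4.82843); max(|x|,|y|,|x±y|/√2) = 4.82843 > 1 ⇒ ∉ W
candidate 4: n = (-1, 1, 0, 1) → π⊥ ≈ (-1.00000, +1.41421); max(|x|,|y|,|x±y|/√2) = 1.70711 > 1 ⇒ ∉ W
candidate 5: n = (-1, -3, 2, 1) → π⊥ ≈ (+1.82843, -3.41421); max(|x|,|y|,|x±y|/√2) = 3.70711 > 1 ⇒ ∉ W

none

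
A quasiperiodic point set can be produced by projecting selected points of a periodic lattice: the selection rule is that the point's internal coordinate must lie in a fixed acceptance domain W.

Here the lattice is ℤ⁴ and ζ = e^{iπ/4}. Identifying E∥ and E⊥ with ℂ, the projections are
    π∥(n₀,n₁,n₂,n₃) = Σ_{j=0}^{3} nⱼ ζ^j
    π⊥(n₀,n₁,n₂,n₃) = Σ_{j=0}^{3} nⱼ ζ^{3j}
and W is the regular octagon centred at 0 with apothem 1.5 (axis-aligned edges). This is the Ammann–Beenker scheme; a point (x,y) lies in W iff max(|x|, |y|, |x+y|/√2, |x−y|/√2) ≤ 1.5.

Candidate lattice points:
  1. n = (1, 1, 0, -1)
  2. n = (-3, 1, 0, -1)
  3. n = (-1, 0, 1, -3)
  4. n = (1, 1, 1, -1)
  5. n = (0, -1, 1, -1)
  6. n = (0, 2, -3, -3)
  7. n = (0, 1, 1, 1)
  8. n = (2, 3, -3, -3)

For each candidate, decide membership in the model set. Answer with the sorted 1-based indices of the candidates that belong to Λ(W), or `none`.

Internal map: ζ^{3j} for j=0..3 gives (1,0), (−√2/2,√2/2), (0,−1), (√2/2,√2/2).
candidate 1: n = (1, 1, 0, -1) → π⊥ ≈ (-0.4142, +0.0000); max(|x|,|y|,|x±y|/√2) = 0.4142 ≤ 1.5 ⇒ ∈ W
candidate 2: n = (-3, 1, 0, -1) → π⊥ ≈ (-4.4142, +0.0000); max(|x|,|y|,|x±y|/√2) = 4.4142 > 1.5 ⇒ ∉ W
candidate 3: n = (-1, 0, 1, -3) → π⊥ ≈ (-3.1213, -3.1213); max(|x|,|y|,|x±y|/√2) = 4.4142 > 1.5 ⇒ ∉ W
candidate 4: n = (1, 1, 1, -1) → π⊥ ≈ (-0.4142, -1.0000); max(|x|,|y|,|x±y|/√2) = 1.0000 ≤ 1.5 ⇒ ∈ W
candidate 5: n = (0, -1, 1, -1) → π⊥ ≈ (+0.0000, -2.4142); max(|x|,|y|,|x±y|/√2) = 2.4142 > 1.5 ⇒ ∉ W
candidate 6: n = (0, 2, -3, -3) → π⊥ ≈ (-3.5355, +2.2929); max(|x|,|y|,|x±y|/√2) = 4.1213 > 1.5 ⇒ ∉ W
candidate 7: n = (0, 1, 1, 1) → π⊥ ≈ (+0.0000, +0.4142); max(|x|,|y|,|x±y|/√2) = 0.4142 ≤ 1.5 ⇒ ∈ W
candidate 8: n = (2, 3, -3, -3) → π⊥ ≈ (-2.2426, +3.0000); max(|x|,|y|,|x±y|/√2) = 3.7071 > 1.5 ⇒ ∉ W

1, 4, 7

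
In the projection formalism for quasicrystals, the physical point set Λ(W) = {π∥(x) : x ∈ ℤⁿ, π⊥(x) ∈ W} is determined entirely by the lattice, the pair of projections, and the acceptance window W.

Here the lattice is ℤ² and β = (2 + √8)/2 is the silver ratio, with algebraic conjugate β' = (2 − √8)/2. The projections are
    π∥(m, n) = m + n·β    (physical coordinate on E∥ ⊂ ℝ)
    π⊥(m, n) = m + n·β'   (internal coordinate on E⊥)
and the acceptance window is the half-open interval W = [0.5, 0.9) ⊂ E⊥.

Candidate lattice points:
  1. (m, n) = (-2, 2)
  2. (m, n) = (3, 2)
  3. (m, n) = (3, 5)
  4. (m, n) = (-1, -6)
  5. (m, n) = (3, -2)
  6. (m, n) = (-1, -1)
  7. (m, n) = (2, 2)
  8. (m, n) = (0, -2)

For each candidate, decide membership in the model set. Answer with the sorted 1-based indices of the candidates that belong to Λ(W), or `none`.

8

Numerically β ≈ 2.41421 and β' = −1/β ≈ -0.41421.
[1] lift (-2,2): star map gives -2.82843; window check 0.5 ≤ -2.82843 < 0.9 is false → out
[2] lift (3,2): star map gives 2.17157; window check 0.5 ≤ 2.17157 < 0.9 is false → out
[3] lift (3,5): star map gives 0.92893; window check 0.5 ≤ 0.92893 < 0.9 is false → out
[4] lift (-1,-6): star map gives 1.48528; window check 0.5 ≤ 1.48528 < 0.9 is false → out
[5] lift (3,-2): star map gives 3.82843; window check 0.5 ≤ 3.82843 < 0.9 is false → out
[6] lift (-1,-1): star map gives -0.58579; window check 0.5 ≤ -0.58579 < 0.9 is false → out
[7] lift (2,2): star map gives 1.17157; window check 0.5 ≤ 1.17157 < 0.9 is false → out
[8] lift (0,-2): star map gives 0.82843; window check 0.5 ≤ 0.82843 < 0.9 is true → IN Λ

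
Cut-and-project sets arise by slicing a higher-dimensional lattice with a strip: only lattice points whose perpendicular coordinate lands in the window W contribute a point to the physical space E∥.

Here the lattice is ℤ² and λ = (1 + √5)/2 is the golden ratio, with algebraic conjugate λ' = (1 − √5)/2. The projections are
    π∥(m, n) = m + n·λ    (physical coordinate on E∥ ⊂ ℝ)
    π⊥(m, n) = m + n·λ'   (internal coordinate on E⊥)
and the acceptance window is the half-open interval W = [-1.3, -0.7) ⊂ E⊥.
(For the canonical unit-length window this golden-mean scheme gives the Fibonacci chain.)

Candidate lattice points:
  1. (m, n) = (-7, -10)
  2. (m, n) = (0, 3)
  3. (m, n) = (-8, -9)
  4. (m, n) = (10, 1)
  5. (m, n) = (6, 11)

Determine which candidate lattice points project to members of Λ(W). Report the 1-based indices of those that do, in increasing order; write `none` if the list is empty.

1, 5

Compute λ' = (1−√5)/2 = -0.61803, so π⊥(m,n) = m -0.61803·n.
candidate 1: (m,n)=(-7,-10) → π∥ = -7-10·λ ≈ -23.18034, π⊥ = -7-10·λ' ≈ -0.81966 ∈ [-1.3, -0.7) ⇒ IN Λ
candidate 2: (m,n)=(0,3) → π∥ = 0+3·λ ≈ 4.85410, π⊥ = 0+3·λ' ≈ -1.85410 ∉ [-1.3, -0.7) ⇒ out
candidate 3: (m,n)=(-8,-9) → π∥ = -8-9·λ ≈ -22.56231, π⊥ = -8-9·λ' ≈ -2.43769 ∉ [-1.3, -0.7) ⇒ out
candidate 4: (m,n)=(10,1) → π∥ = 10+1·λ ≈ 11.61803, π⊥ = 10+1·λ' ≈ 9.38197 ∉ [-1.3, -0.7) ⇒ out
candidate 5: (m,n)=(6,11) → π∥ = 6+11·λ ≈ 23.79837, π⊥ = 6+11·λ' ≈ -0.79837 ∈ [-1.3, -0.7) ⇒ IN Λ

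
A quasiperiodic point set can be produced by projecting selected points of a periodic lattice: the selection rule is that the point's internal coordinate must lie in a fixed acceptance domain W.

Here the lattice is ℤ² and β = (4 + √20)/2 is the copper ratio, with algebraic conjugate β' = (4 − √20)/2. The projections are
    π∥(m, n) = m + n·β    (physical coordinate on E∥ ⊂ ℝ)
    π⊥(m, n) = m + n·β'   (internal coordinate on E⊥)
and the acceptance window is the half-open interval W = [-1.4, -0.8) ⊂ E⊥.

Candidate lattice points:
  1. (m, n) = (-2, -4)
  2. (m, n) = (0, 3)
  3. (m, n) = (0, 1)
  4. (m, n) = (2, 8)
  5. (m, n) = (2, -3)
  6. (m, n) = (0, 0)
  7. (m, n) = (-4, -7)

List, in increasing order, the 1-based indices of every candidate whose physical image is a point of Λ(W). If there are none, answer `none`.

Compute β' = (4−√20)/2 = -0.236068, so π⊥(m,n) = m -0.236068·n.
[1] lift (-2,-4): star map gives -1.055728; window check -1.4 ≤ -1.055728 < -0.8 is true → IN Λ
[2] lift (0,3): star map gives -0.708204; window check -1.4 ≤ -0.708204 < -0.8 is false → out
[3] lift (0,1): star map gives -0.236068; window check -1.4 ≤ -0.236068 < -0.8 is false → out
[4] lift (2,8): star map gives 0.111456; window check -1.4 ≤ 0.111456 < -0.8 is false → out
[5] lift (2,-3): star map gives 2.708204; window check -1.4 ≤ 2.708204 < -0.8 is false → out
[6] lift (0,0): star map gives 0.000000; window check -1.4 ≤ 0.000000 < -0.8 is false → out
[7] lift (-4,-7): star map gives -2.347524; window check -1.4 ≤ -2.347524 < -0.8 is false → out

1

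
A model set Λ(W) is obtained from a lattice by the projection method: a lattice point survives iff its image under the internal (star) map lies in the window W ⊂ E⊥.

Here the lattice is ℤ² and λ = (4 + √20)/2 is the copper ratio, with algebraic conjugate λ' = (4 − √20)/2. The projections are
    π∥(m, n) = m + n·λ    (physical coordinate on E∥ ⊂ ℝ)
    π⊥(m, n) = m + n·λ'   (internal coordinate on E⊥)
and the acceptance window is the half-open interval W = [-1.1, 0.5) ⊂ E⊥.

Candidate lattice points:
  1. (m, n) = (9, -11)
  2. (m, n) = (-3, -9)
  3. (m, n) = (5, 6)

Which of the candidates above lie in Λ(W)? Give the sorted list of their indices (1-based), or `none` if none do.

λ' = (4−√20)/2 ≈ -0.23607.
#1 (9,-11): internal coord 9 + (-11)·λ' = +11.59675; +11.59675 ∉ [-1.1, 0.5) → out
#2 (-3,-9): internal coord -3 + (-9)·λ' = -0.87539; -0.87539 ∈ [-1.1, 0.5) → IN Λ
#3 (5,6): internal coord 5 + (6)·λ' = +3.58359; +3.58359 ∉ [-1.1, 0.5) → out

2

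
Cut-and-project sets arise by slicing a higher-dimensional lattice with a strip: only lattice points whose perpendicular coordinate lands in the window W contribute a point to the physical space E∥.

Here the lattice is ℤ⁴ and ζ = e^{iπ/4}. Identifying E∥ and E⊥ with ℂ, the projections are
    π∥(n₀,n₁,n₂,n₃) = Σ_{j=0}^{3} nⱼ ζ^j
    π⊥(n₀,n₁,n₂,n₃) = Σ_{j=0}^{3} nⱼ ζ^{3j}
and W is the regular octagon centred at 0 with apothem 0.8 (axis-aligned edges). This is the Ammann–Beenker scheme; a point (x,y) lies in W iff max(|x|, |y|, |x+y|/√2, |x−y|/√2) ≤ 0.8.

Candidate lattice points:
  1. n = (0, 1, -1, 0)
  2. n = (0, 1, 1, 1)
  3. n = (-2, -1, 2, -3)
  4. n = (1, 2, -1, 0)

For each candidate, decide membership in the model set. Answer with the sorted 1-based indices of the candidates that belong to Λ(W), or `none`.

2

With ζ = e^{iπ/4} the internal vectors are ζ^0,ζ^3,ζ^6,ζ^9.
#1 (0, 1, -1, 0): internal (-0.70711, 1.70711); octagon support 1.70711 vs apothem 0.8 → ∉ W
#2 (0, 1, 1, 1): internal (0.00000, 0.41421); octagon support 0.41421 vs apothem 0.8 → ∈ W
#3 (-2, -1, 2, -3): internal (-3.41421, -4.82843); octagon support 5.82843 vs apothem 0.8 → ∉ W
#4 (1, 2, -1, 0): internal (-0.41421, 2.41421); octagon support 2.41421 vs apothem 0.8 → ∉ W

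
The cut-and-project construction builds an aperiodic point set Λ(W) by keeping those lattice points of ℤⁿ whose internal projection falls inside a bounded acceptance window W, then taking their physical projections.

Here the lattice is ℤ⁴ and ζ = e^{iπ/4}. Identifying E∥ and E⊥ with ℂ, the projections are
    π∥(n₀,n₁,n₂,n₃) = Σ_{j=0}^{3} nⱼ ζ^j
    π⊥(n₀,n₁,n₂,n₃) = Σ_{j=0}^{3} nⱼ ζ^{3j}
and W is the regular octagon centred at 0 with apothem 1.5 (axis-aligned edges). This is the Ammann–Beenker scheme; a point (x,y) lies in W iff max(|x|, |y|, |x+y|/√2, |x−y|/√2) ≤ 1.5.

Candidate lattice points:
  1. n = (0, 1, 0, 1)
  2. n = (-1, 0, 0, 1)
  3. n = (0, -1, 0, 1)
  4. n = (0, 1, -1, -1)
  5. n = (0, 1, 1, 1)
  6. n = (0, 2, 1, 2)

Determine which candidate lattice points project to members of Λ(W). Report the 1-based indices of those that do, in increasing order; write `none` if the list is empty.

With ζ = e^{iπ/4} the internal vectors are ζ^0,ζ^3,ζ^6,ζ^9.
candidate 1: n = (0, 1, 0, 1) → π⊥ ≈ (+0.00000, +1.41421); max(|x|,|y|,|x±y|/√2) = 1.41421 ≤ 1.5 ⇒ ∈ W
candidate 2: n = (-1, 0, 0, 1) → π⊥ ≈ (-0.29289, +0.70711); max(|x|,|y|,|x±y|/√2) = 0.70711 ≤ 1.5 ⇒ ∈ W
candidate 3: n = (0, -1, 0, 1) → π⊥ ≈ (+1.41421, +0.00000); max(|x|,|y|,|x±y|/√2) = 1.41421 ≤ 1.5 ⇒ ∈ W
candidate 4: n = (0, 1, -1, -1) → π⊥ ≈ (-1.41421, +1.00000); max(|x|,|y|,|x±y|/√2) = 1.70711 > 1.5 ⇒ ∉ W
candidate 5: n = (0, 1, 1, 1) → π⊥ ≈ (+0.00000, +0.41421); max(|x|,|y|,|x±y|/√2) = 0.41421 ≤ 1.5 ⇒ ∈ W
candidate 6: n = (0, 2, 1, 2) → π⊥ ≈ (+0.00000, +1.82843); max(|x|,|y|,|x±y|/√2) = 1.82843 > 1.5 ⇒ ∉ W

1, 2, 3, 5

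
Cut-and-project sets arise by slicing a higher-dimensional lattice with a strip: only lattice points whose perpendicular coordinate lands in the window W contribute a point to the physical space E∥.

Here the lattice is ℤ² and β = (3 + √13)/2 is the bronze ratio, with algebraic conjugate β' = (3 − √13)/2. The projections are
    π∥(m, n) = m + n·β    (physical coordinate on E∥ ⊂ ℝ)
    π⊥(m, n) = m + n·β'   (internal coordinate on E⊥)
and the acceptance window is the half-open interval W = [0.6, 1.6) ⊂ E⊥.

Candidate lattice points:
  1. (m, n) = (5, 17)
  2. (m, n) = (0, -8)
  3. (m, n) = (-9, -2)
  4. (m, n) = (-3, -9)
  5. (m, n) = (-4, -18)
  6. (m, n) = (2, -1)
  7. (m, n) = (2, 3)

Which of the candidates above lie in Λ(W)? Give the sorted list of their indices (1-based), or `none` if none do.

β' = (3−√13)/2 ≈ -0.3028.
#1 (5,17): internal coord 5 + (17)·β' = -0.1472; -0.1472 ∉ [0.6, 1.6) → out
#2 (0,-8): internal coord 0 + (-8)·β' = +2.4222; +2.4222 ∉ [0.6, 1.6) → out
#3 (-9,-2): internal coord -9 + (-2)·β' = -8.3944; -8.3944 ∉ [0.6, 1.6) → out
#4 (-3,-9): internal coord -3 + (-9)·β' = -0.2750; -0.2750 ∉ [0.6, 1.6) → out
#5 (-4,-18): internal coord -4 + (-18)·β' = +1.4500; +1.4500 ∈ [0.6, 1.6) → IN Λ
#6 (2,-1): internal coord 2 + (-1)·β' = +2.3028; +2.3028 ∉ [0.6, 1.6) → out
#7 (2,3): internal coord 2 + (3)·β' = +1.0917; +1.0917 ∈ [0.6, 1.6) → IN Λ

5, 7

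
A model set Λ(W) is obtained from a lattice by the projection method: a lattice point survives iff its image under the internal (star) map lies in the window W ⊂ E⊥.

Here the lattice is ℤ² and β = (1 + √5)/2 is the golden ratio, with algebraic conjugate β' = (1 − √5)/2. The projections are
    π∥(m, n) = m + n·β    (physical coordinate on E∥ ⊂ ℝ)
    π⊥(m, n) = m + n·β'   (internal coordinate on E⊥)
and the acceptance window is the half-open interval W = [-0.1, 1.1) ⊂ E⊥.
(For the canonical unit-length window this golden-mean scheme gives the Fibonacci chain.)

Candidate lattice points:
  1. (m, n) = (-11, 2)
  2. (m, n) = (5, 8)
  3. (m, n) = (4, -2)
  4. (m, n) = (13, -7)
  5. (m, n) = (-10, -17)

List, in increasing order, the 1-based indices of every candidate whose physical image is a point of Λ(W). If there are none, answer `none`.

2, 5

β' = (1−√5)/2 ≈ -0.618034.
candidate 1: (m,n)=(-11,2) → π∥ = -11+2·β ≈ -7.763932, π⊥ = -11+2·β' ≈ -12.236068 ∉ [-0.1, 1.1) ⇒ out
candidate 2: (m,n)=(5,8) → π∥ = 5+8·β ≈ 17.944272, π⊥ = 5+8·β' ≈ 0.055728 ∈ [-0.1, 1.1) ⇒ IN Λ
candidate 3: (m,n)=(4,-2) → π∥ = 4-2·β ≈ 0.763932, π⊥ = 4-2·β' ≈ 5.236068 ∉ [-0.1, 1.1) ⇒ out
candidate 4: (m,n)=(13,-7) → π∥ = 13-7·β ≈ 1.673762, π⊥ = 13-7·β' ≈ 17.326238 ∉ [-0.1, 1.1) ⇒ out
candidate 5: (m,n)=(-10,-17) → π∥ = -10-17·β ≈ -37.506578, π⊥ = -10-17·β' ≈ 0.506578 ∈ [-0.1, 1.1) ⇒ IN Λ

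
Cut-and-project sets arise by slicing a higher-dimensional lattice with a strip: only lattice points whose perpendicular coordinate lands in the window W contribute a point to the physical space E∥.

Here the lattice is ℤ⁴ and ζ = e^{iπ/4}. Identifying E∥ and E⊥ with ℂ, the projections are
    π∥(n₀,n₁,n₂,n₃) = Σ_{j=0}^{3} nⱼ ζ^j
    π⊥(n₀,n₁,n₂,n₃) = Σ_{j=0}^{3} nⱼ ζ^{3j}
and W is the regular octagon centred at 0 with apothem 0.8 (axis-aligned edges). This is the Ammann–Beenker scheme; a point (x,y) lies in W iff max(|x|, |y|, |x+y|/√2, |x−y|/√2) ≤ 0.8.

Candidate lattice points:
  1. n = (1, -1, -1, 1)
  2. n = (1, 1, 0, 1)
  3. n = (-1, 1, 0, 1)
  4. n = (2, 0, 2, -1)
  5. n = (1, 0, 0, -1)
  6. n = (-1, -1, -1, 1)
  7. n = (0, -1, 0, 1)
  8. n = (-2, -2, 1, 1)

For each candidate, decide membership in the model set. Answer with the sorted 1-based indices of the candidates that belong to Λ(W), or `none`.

With ζ = e^{iπ/4} the internal vectors are ζ^0,ζ^3,ζ^6,ζ^9.
#1 (1, -1, -1, 1): internal (2.414214, 1.000000); octagon support 2.414214 vs apothem 0.8 → ∉ W
#2 (1, 1, 0, 1): internal (1.000000, 1.414214); octagon support 1.707107 vs apothem 0.8 → ∉ W
#3 (-1, 1, 0, 1): internal (-1.000000, 1.414214); octagon support 1.707107 vs apothem 0.8 → ∉ W
#4 (2, 0, 2, -1): internal (1.292893, -2.707107); octagon support 2.828427 vs apothem 0.8 → ∉ W
#5 (1, 0, 0, -1): internal (0.292893, -0.707107); octagon support 0.707107 vs apothem 0.8 → ∈ W
#6 (-1, -1, -1, 1): internal (0.414214, 1.000000); octagon support 1.000000 vs apothem 0.8 → ∉ W
#7 (0, -1, 0, 1): internal (1.414214, 0.000000); octagon support 1.414214 vs apothem 0.8 → ∉ W
#8 (-2, -2, 1, 1): internal (0.121320, -1.707107); octagon support 1.707107 vs apothem 0.8 → ∉ W

5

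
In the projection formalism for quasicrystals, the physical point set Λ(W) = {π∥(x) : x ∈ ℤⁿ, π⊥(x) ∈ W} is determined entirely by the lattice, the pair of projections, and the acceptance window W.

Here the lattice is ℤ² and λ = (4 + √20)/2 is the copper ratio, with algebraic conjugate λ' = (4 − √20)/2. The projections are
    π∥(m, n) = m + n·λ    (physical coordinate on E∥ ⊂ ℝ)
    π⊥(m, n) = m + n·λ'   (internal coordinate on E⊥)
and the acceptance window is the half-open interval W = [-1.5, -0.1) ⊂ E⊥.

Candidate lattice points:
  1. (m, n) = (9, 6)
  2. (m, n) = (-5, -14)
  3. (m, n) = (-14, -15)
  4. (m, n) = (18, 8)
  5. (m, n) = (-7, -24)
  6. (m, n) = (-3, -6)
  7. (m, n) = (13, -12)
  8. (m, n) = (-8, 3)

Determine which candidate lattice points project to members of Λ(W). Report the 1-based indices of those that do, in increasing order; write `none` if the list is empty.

5

Compute λ' = (4−√20)/2 = -0.236068, so π⊥(m,n) = m -0.236068·n.
[1] lift (9,6): star map gives 7.583592; window check -1.5 ≤ 7.583592 < -0.1 is false → out
[2] lift (-5,-14): star map gives -1.695048; window check -1.5 ≤ -1.695048 < -0.1 is false → out
[3] lift (-14,-15): star map gives -10.458980; window check -1.5 ≤ -10.458980 < -0.1 is false → out
[4] lift (18,8): star map gives 16.111456; window check -1.5 ≤ 16.111456 < -0.1 is false → out
[5] lift (-7,-24): star map gives -1.334369; window check -1.5 ≤ -1.334369 < -0.1 is true → IN Λ
[6] lift (-3,-6): star map gives -1.583592; window check -1.5 ≤ -1.583592 < -0.1 is false → out
[7] lift (13,-12): star map gives 15.832816; window check -1.5 ≤ 15.832816 < -0.1 is false → out
[8] lift (-8,3): star map gives -8.708204; window check -1.5 ≤ -8.708204 < -0.1 is false → out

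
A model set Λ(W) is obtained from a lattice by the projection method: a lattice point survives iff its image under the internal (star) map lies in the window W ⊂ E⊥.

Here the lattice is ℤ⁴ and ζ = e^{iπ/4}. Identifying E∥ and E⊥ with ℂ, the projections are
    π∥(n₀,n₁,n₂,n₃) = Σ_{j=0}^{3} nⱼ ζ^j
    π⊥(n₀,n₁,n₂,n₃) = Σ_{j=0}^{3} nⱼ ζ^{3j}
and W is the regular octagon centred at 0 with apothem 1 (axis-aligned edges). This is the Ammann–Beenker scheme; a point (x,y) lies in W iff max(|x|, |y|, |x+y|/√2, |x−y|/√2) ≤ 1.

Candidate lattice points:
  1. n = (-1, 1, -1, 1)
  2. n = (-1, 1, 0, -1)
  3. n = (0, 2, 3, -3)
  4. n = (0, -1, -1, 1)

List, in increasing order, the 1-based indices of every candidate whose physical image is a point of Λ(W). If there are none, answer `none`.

π⊥(n) = n₀ + n₁ζ³ + n₂ζ⁶ + n₃ζ⁹ where ζ = e^{iπ/4}.
#1 (-1, 1, -1, 1): internal (-1.0000, 2.4142); octagon support 2.4142 vs apothem 1 → ∉ W
#2 (-1, 1, 0, -1): internal (-2.4142, 0.0000); octagon support 2.4142 vs apothem 1 → ∉ W
#3 (0, 2, 3, -3): internal (-3.5355, -3.7071); octagon support 5.1213 vs apothem 1 → ∉ W
#4 (0, -1, -1, 1): internal (1.4142, 1.0000); octagon support 1.7071 vs apothem 1 → ∉ W

none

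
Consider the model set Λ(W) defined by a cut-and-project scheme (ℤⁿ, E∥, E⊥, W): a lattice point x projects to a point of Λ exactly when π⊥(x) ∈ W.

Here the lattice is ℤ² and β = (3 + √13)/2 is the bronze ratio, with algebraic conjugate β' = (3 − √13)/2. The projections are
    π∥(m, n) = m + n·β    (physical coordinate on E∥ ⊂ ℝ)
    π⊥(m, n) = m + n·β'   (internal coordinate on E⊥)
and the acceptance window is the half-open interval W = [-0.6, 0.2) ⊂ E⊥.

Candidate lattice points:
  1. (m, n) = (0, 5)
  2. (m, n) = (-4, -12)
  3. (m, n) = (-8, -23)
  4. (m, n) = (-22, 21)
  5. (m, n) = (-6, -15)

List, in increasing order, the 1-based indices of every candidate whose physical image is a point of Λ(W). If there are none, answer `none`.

2

Numerically β ≈ 3.3028 and β' = −1/β ≈ -0.3028.
candidate 1: (m,n)=(0,5) → π∥ = 0+5·β ≈ 16.5139, π⊥ = 0+5·β' ≈ -1.5139 ∉ [-0.6, 0.2) ⇒ out
candidate 2: (m,n)=(-4,-12) → π∥ = -4-12·β ≈ -43.6333, π⊥ = -4-12·β' ≈ -0.3667 ∈ [-0.6, 0.2) ⇒ IN Λ
candidate 3: (m,n)=(-8,-23) → π∥ = -8-23·β ≈ -83.9638, π⊥ = -8-23·β' ≈ -1.0362 ∉ [-0.6, 0.2) ⇒ out
candidate 4: (m,n)=(-22,21) → π∥ = -22+21·β ≈ 47.3583, π⊥ = -22+21·β' ≈ -28.3583 ∉ [-0.6, 0.2) ⇒ out
candidate 5: (m,n)=(-6,-15) → π∥ = -6-15·β ≈ -55.5416, π⊥ = -6-15·β' ≈ -1.4584 ∉ [-0.6, 0.2) ⇒ out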